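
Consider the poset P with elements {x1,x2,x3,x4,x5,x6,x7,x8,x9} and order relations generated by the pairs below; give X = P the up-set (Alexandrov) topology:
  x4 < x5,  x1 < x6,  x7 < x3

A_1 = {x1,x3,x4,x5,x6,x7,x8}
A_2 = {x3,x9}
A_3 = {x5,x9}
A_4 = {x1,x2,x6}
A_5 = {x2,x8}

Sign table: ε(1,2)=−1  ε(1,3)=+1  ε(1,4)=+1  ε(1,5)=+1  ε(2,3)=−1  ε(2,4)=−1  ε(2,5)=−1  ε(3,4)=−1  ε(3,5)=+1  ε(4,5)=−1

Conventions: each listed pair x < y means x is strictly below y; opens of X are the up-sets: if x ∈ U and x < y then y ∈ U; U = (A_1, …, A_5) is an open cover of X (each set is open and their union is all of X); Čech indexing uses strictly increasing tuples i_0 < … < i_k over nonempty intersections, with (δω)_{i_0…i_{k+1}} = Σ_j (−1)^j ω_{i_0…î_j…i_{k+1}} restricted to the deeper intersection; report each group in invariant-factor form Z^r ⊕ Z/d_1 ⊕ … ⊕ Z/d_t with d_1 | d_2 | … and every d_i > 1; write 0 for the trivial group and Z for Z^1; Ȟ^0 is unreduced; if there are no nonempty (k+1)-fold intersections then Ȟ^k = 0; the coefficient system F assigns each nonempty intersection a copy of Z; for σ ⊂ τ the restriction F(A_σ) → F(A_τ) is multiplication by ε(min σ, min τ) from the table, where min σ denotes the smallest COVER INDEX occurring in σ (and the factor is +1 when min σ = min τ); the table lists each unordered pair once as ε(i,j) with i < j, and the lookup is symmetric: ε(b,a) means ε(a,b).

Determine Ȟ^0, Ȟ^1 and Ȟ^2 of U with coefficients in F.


intersection data:
  A12={x3} A13={x5} A14={x1,x6} A15={x8} A23={x9} A45={x2}
C dims 5,6; δ0: rk 5, SNF 1^4·2
Ȟ^0 = (5 − 5) − 0 = 0, so Ȟ^0 ≅ 0
Ȟ^1 = (6 − 0) − 5 = 1 plus torsion [2], so Ȟ^1 ≅ Z ⊕ Z/2
Ȟ^2 = (0 − 0) − 0 = 0, so Ȟ^2 ≅ 0

Ȟ^0(U;F) ≅ 0; Ȟ^1(U;F) ≅ Z ⊕ Z/2; Ȟ^2(U;F) ≅ 0


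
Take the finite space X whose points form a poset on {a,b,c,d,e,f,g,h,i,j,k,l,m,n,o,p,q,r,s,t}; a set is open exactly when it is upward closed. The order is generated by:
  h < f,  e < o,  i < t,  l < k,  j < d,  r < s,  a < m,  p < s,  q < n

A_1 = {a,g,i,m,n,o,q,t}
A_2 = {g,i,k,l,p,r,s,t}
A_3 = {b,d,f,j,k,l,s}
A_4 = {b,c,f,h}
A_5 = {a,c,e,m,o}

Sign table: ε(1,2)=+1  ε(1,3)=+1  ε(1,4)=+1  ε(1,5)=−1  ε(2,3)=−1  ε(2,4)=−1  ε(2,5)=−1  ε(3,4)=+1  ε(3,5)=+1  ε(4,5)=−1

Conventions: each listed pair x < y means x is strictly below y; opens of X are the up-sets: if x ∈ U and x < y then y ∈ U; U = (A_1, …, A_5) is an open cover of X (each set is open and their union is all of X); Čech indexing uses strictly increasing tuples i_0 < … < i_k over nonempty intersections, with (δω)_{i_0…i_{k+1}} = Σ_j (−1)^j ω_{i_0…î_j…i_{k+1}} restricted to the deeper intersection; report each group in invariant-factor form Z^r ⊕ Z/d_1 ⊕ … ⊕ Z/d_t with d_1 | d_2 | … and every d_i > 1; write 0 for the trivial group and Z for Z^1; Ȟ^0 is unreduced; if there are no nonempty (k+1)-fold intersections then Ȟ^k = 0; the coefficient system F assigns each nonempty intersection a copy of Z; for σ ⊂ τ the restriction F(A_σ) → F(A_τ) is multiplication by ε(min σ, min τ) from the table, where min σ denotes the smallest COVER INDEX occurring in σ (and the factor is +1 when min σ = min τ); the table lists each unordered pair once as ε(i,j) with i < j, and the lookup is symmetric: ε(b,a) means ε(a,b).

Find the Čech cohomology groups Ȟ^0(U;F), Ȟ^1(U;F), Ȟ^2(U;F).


nonempty intersections:
  A12={g,i,t} A15={a,m,o} A23={k,l,s} A34={b,f} A45={c}
C dims 5,5; δ0: rk 5, SNF 1^4·2
Ȟ^0: (5−5)−0=0 ⇒ 0
Ȟ^1: (5−0)−5=0 plus torsion [2] ⇒ Z/2
Ȟ^2: (0−0)−0=0 ⇒ 0

Ȟ^0 ≅ 0, Ȟ^1 ≅ Z/2, Ȟ^2 ≅ 0


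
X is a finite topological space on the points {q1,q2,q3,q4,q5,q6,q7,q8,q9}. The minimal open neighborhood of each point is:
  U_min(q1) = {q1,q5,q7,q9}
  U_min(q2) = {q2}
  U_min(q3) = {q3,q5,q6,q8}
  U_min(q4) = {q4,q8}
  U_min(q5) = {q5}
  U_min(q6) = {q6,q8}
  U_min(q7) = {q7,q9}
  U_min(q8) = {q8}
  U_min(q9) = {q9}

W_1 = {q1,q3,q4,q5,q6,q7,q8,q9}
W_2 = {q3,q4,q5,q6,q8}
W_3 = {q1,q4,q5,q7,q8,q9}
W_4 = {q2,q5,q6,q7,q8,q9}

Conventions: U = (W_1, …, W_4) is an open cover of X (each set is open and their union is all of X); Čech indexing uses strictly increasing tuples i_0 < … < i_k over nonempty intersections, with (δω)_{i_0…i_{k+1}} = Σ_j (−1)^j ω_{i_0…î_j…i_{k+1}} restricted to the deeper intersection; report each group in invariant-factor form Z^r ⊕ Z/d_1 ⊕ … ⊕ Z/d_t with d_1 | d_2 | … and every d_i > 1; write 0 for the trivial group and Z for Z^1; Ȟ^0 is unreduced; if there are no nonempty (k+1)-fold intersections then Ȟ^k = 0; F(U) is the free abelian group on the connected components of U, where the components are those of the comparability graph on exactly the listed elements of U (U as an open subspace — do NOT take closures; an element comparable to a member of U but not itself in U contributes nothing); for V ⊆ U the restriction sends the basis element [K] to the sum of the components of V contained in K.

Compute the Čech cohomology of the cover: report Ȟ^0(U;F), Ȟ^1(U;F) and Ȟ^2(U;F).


Ȟ^0 = Z^2; Ȟ^1 = 0; Ȟ^2 = 0

nonempty overlaps:
  W12={q3,q4,q5,q6,q8} W13={q1,q4,q5,q7,q8,q9} W14={q5,q6,q7,q8,q9} W23={q4,q5,q8} W24={q5,q6,q8} W34={q5,q7,q8,q9}
  W123={q4,q5,q8} W124={q5,q6,q8} W134={q5,q7,q8,q9} W234={q5,q8}
  W1234={q5,q8}
components per intersection:
  W1: {q1,q3,q4,q5,q6,q7,q8,q9}
  W2: {q3,q4,q5,q6,q8}
  W3: {q1,q5,q7,q9} {q4,q8}
  W4: {q2} {q5} {q6,q8} {q7,q9}
  W12: {q3,q4,q5,q6,q8}
  W13: {q1,q5,q7,q9} {q4,q8}
  W14: {q5} {q6,q8} {q7,q9}
  W23: {q4,q8} {q5}
  W24: {q5} {q6,q8}
  W34: {q5} {q7,q9} {q8}
  W123: {q4,q8} {q5}
  W124: {q5} {q6,q8}
  W134: {q5} {q7,q9} {q8}
  W234: {q5} {q8}
  W1234: {q5} {q8}
C dims 8,13,9,2; δ0: rk 6, SNF 1^6; δ1: rk 7, SNF 1^7; δ2: rk 2, SNF 1^2
degree 0: 8−6−0 = 2 → Ȟ^0 ≅ Z^2
degree 1: 13−7−6 = 0 → Ȟ^1 ≅ 0
degree 2: 9−2−7 = 0 → Ȟ^2 ≅ 0


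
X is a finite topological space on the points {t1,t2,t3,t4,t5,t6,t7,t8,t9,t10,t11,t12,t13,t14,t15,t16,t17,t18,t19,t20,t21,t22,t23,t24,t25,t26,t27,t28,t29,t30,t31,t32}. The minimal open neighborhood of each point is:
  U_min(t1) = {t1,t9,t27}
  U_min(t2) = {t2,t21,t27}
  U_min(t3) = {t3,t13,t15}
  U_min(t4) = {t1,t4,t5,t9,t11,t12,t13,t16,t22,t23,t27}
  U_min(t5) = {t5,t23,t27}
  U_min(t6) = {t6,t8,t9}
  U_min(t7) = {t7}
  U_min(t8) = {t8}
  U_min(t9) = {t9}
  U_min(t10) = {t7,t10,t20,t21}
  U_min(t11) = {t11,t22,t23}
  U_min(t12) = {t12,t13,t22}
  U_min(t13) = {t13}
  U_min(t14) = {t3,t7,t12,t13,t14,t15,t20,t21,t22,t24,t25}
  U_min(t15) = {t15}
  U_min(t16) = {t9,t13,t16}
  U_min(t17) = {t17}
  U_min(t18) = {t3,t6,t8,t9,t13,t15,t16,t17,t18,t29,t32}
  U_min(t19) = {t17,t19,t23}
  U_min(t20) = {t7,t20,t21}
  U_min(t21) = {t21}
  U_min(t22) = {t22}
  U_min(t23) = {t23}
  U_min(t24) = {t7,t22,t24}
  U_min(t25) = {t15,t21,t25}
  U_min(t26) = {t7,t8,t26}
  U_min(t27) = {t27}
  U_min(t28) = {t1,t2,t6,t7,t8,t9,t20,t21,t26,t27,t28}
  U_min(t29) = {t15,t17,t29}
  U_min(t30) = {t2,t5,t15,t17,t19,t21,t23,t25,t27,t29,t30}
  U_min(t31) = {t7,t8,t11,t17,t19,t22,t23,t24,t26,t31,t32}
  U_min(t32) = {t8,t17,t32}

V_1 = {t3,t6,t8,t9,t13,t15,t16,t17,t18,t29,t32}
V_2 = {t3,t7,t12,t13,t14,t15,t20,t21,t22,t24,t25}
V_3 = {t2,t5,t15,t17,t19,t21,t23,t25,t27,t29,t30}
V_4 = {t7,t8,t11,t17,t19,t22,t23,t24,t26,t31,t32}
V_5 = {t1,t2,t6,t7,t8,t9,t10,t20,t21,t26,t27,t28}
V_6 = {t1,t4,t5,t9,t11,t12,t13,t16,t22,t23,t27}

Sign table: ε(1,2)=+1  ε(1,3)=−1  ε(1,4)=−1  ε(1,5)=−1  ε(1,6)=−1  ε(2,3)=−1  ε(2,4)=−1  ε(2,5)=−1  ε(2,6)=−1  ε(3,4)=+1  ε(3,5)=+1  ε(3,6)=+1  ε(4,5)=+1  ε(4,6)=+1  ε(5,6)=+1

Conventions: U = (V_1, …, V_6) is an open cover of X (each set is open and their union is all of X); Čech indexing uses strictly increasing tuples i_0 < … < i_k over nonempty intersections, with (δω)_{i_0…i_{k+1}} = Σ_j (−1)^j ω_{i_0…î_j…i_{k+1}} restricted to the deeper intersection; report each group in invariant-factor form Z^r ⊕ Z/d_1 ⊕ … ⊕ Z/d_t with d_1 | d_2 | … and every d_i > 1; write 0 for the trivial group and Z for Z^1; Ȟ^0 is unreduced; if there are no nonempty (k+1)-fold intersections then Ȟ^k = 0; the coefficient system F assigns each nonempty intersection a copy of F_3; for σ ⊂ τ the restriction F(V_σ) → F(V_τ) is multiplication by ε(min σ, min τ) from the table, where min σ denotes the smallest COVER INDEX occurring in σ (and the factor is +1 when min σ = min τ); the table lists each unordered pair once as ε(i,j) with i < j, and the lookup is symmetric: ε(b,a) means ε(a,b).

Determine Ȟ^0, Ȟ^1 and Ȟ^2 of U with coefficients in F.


nonempty overlaps:
  V12={t3,t13,t15} V13={t15,t17,t29} V14={t8,t17,t32} V15={t6,t8,t9} V16={t9,t13,t16} V23={t15,t21,t25} V24={t7,t22,t24} V25={t7,t20,t21} V26={t12,t13,t22} V34={t17,t19,t23} V35={t2,t21,t27} V36={t5,t23,t27} V45={t7,t8,t26} V46={t11,t22,t23} V56={t1,t9,t27}
  V123={t15} V126={t13} V134={t17} V145={t8} V156={t9} V235={t21} V245={t7} V246={t22} V346={t23} V356={t27}
C dims 6,15,10; δ0: rk_F3 5; δ1: rk_F3 10
degree 0: 6−5−0 = 1 → Ȟ^0 ≅ Z/3
degree 1: 15−10−5 = 0 → Ȟ^1 ≅ 0
degree 2: 10−0−10 = 0 → Ȟ^2 ≅ 0

Ȟ^0 ≅ Z/3; Ȟ^1 ≅ 0; Ȟ^2 ≅ 0


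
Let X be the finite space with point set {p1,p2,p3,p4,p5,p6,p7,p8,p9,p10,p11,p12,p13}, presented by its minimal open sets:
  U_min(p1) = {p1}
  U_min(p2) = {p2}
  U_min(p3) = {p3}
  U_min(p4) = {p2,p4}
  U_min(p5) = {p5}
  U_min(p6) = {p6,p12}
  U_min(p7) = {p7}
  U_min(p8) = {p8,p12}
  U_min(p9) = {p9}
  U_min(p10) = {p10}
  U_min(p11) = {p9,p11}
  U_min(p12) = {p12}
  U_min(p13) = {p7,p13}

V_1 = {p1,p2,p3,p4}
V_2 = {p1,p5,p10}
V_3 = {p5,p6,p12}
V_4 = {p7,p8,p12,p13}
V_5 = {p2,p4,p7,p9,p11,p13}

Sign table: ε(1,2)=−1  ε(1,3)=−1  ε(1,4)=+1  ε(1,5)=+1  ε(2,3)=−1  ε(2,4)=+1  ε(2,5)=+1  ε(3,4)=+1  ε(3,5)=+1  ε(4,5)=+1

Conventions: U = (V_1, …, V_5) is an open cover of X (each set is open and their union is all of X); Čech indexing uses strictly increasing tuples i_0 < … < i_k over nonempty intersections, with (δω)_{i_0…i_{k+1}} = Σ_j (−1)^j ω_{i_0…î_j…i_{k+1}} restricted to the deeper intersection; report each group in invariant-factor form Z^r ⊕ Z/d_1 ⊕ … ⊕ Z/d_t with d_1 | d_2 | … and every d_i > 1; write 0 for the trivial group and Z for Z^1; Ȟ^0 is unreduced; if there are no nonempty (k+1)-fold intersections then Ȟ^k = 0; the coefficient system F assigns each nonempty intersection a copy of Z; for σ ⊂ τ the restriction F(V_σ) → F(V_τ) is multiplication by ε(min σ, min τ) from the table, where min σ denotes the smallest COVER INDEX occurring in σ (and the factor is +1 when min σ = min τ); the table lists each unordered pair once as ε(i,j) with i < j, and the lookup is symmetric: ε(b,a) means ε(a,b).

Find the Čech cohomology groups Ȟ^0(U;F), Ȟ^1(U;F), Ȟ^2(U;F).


nonempty intersections:
  V12={p1} V15={p2,p4} V23={p5} V34={p12} V45={p7,p13}
C dims 5,5; δ0: rk 4, SNF 1^4
Ȟ^0: (5−4)−0=1 ⇒ Z
Ȟ^1: (5−0)−4=1 ⇒ Z
Ȟ^2: (0−0)−0=0 ⇒ 0

Ȟ^0 ≅ Z; Ȟ^1 ≅ Z; Ȟ^2 ≅ 0


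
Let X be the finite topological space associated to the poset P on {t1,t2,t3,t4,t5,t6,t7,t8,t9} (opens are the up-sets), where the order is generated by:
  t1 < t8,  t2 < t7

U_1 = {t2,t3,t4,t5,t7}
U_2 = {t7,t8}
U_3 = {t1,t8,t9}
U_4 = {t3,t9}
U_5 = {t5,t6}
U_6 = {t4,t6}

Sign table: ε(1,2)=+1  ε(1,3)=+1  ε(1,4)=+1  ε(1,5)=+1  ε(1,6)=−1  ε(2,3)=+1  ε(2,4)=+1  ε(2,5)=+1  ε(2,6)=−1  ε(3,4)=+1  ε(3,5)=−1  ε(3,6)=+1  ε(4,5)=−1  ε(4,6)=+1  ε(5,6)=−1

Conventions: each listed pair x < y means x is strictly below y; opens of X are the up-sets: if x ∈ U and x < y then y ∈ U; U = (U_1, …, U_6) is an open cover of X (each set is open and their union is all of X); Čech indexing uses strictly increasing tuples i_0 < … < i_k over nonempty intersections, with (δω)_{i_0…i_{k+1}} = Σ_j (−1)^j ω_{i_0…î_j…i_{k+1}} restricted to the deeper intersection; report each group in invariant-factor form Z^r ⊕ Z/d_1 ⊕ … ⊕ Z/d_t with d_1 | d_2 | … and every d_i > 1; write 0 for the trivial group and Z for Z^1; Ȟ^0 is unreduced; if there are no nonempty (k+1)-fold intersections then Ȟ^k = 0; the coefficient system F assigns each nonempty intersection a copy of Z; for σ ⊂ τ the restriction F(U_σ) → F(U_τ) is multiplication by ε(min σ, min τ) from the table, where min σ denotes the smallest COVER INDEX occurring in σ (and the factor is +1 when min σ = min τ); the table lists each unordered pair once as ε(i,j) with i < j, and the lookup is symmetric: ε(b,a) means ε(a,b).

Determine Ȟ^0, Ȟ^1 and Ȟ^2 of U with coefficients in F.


nerve of the cover:
  U12={t7} U14={t3} U15={t5} U16={t4} U23={t8} U34={t9} U56={t6}
C dims 6,7; δ0: rk 5, SNF 1^5
Ȟ^0 = (6 − 5) − 0 = 1, so Ȟ^0 ≅ Z
Ȟ^1 = (7 − 0) − 5 = 2, so Ȟ^1 ≅ Z^2
Ȟ^2 = (0 − 0) − 0 = 0, so Ȟ^2 ≅ 0

Ȟ^0(U;F) ≅ Z, Ȟ^1(U;F) ≅ Z^2 and Ȟ^2(U;F) ≅ 0


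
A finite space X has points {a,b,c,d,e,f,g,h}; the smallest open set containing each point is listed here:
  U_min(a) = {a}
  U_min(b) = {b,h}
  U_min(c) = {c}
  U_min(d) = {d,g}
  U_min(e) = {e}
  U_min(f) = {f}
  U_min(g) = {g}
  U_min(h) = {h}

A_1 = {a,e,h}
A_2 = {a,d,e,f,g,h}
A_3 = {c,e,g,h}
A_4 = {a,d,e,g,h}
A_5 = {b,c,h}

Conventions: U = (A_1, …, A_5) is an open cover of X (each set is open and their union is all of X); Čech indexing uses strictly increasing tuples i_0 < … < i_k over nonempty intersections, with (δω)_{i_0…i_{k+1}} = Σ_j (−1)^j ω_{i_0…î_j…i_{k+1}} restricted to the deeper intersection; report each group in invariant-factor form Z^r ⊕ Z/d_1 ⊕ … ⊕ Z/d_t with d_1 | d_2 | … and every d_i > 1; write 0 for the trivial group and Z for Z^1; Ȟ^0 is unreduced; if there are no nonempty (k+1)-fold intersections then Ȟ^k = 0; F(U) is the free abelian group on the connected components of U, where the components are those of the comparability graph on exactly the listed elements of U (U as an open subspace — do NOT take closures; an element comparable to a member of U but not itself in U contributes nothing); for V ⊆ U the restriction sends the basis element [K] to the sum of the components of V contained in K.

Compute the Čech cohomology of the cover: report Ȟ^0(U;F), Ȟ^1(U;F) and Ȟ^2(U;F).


cover nerve:
  A12={a,e,h} A13={e,h} A14={a,e,h} A15={h} A23={e,g,h} A24={a,d,e,g,h} A25={h} A34={e,g,h} A35={c,h} A45={h}
  A123={e,h} A124={a,e,h} A125={h} A134={e,h} A135={h} A145={h} A234={e,g,h} A235={h} A245={h} A345={h}
  A1234={e,h} A1235={h} A1245={h} A1345={h} A2345={h}
  A12345={h}
components per intersection:
  A1: {a} {e} {h}
  A2: {a} {d,g} {e} {f} {h}
  A3: {c} {e} {g} {h}
  A4: {a} {d,g} {e} {h}
  A5: {b,h} {c}
  A12: {a} {e} {h}
  A13: {e} {h}
  A14: {a} {e} {h}
  A15: {h}
  A23: {e} {g} {h}
  A24: {a} {d,g} {e} {h}
  A25: {h}
  A34: {e} {g} {h}
  A35: {c} {h}
  A45: {h}
  A123: {e} {h}
  A124: {a} {e} {h}
  A125: {h}
  A134: {e} {h}
  A135: {h}
  A145: {h}
  A234: {e} {g} {h}
  A235: {h}
  A245: {h}
  A345: {h}
  A1234: {e} {h}
  A1235: {h}
  A1245: {h}
  A1345: {h}
  A2345: {h}
  A12345: {h}
C dims 18,23,16,6; δ0: rk 12, SNF 1^12; δ1: rk 11, SNF 1^11; δ2: rk 5, SNF 1^5
Ȟ^0: (18−12)−0=6 ⇒ Z^6
Ȟ^1: (23−11)−12=0 ⇒ 0
Ȟ^2: (16−5)−11=0 ⇒ 0

Ȟ^0 ≅ Z^6; Ȟ^1 ≅ 0; Ȟ^2 ≅ 0


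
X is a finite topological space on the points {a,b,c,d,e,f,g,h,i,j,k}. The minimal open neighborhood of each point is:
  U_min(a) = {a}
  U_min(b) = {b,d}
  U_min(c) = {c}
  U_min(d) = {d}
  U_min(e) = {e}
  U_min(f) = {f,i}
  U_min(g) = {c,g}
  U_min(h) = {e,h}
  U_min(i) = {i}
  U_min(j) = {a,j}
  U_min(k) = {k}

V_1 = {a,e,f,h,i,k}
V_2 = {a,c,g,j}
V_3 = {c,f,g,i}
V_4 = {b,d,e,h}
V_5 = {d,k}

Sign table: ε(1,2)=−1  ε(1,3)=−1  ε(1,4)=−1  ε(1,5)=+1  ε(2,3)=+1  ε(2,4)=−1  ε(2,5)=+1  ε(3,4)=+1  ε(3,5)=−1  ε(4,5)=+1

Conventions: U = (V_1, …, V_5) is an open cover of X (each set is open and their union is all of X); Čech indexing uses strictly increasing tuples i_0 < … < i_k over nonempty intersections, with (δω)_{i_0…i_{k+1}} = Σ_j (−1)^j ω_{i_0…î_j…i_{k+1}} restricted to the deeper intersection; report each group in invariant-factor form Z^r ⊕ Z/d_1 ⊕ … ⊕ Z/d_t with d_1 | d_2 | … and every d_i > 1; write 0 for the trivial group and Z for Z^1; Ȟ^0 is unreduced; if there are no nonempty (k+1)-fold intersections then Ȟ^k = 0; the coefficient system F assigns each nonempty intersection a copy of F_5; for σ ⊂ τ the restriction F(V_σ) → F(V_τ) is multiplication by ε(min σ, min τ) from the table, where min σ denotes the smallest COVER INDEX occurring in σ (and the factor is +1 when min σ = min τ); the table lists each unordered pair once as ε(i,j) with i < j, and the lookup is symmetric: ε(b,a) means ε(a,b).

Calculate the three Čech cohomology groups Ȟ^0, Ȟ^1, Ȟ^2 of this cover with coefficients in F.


Ȟ^0 = 0,  Ȟ^1 = Z/5,  Ȟ^2 = 0

nerve simplices:
  V12={a} V13={f,i} V14={e,h} V15={k} V23={c,g} V45={d}
C dims 5,6; δ0: rk_F5 5
degree 0: 5−5−0 = 0 → Ȟ^0 ≅ 0
degree 1: 6−0−5 = 1 → Ȟ^1 ≅ Z/5
degree 2: 0−0−0 = 0 → Ȟ^2 ≅ 0


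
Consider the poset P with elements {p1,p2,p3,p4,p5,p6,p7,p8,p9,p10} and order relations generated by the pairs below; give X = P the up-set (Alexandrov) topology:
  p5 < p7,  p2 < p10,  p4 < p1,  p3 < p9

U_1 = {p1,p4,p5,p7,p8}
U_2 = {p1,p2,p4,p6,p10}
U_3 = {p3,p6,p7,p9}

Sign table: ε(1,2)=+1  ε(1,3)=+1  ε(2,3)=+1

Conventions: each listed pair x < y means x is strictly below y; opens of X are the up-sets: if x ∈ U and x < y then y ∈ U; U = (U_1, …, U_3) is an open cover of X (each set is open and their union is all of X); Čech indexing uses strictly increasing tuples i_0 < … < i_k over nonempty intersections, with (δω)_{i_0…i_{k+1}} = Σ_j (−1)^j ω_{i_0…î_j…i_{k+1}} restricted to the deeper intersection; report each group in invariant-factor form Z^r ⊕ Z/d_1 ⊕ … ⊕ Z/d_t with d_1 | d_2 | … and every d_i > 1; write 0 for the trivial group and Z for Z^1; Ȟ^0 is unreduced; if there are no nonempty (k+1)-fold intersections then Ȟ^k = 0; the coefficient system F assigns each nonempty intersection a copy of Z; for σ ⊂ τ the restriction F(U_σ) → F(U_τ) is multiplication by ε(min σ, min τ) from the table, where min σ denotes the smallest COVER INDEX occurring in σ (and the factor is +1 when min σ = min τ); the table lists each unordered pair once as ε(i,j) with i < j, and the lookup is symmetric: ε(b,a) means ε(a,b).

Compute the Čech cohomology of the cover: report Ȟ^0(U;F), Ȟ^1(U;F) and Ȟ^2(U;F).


Ȟ^0(U;F) ≅ Z,  Ȟ^1(U;F) ≅ Z,  Ȟ^2(U;F) ≅ 0

intersection data:
  U12={p1,p4} U13={p7} U23={p6}
C dims 3,3; δ0: rk 2, SNF 1^2
Ȟ^0 = (3 − 2) − 0 = 1, so Ȟ^0 ≅ Z
Ȟ^1 = (3 − 0) − 2 = 1, so Ȟ^1 ≅ Z
Ȟ^2 = (0 − 0) − 0 = 0, so Ȟ^2 ≅ 0


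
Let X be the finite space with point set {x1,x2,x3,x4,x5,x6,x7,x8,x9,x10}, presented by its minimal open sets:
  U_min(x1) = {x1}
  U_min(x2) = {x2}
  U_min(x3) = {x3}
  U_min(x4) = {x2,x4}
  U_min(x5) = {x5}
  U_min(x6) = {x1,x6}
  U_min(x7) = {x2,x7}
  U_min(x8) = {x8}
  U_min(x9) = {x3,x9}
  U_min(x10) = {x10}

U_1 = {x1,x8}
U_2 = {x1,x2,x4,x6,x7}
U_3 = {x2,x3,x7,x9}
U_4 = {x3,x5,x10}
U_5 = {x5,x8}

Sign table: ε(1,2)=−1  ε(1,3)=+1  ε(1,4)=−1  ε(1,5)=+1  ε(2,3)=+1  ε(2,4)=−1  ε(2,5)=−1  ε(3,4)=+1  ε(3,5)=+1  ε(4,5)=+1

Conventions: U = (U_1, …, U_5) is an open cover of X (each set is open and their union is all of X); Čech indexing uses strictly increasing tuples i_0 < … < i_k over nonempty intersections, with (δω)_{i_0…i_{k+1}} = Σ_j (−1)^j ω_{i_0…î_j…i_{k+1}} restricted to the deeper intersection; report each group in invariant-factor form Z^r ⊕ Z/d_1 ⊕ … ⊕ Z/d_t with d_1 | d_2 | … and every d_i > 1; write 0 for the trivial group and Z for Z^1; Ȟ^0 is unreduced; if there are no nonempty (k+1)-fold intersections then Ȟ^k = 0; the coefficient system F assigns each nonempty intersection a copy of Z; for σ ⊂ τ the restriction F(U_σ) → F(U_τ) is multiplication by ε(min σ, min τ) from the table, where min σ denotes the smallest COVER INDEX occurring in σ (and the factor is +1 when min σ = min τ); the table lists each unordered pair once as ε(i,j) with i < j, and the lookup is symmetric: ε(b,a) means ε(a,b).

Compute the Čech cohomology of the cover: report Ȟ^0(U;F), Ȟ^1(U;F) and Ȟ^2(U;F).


nonempty overlaps:
  U12={x1} U15={x8} U23={x2,x7} U34={x3} U45={x5}
C dims 5,5; δ0: rk 5, SNF 1^4·2
degree 0: 5−5−0 = 0 → Ȟ^0 ≅ 0
degree 1: 5−0−5 = 0 plus torsion [2] → Ȟ^1 ≅ Z/2
degree 2: 0−0−0 = 0 → Ȟ^2 ≅ 0

Ȟ^0 ≅ 0,  Ȟ^1 ≅ Z/2,  Ȟ^2 ≅ 0


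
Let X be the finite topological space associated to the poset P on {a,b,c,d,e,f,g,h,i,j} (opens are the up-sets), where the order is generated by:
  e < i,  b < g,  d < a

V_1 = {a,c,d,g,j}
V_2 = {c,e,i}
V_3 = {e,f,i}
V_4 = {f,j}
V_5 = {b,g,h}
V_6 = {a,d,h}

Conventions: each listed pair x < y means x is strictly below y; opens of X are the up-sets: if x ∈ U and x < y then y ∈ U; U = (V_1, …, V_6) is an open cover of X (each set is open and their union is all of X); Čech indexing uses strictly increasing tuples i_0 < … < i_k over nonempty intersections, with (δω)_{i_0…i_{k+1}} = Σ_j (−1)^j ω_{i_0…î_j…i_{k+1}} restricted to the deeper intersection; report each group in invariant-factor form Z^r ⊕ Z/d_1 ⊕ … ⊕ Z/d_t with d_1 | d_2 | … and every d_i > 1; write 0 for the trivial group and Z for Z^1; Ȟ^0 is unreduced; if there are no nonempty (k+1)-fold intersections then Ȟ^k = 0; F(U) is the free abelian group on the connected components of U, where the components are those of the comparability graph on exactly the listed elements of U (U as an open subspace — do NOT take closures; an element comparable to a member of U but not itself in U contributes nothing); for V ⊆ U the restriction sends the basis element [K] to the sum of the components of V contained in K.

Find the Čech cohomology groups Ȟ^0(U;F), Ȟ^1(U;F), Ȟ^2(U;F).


cover nerve:
  V12={c} V14={j} V15={g} V16={a,d} V23={e,i} V34={f} V56={h}
components per intersection:
  V1: {a,d} {c} {g} {j}
  V2: {c} {e,i}
  V3: {e,i} {f}
  V4: {f} {j}
  V5: {b,g} {h}
  V6: {a,d} {h}
  V12: {c}
  V14: {j}
  V15: {g}
  V16: {a,d}
  V23: {e,i}
  V34: {f}
  V56: {h}
C dims 14,7; δ0: rk 7, SNF 1^7
Ȟ^0: (14−7)−0=7 ⇒ Z^7
Ȟ^1: (7−0)−7=0 ⇒ 0
Ȟ^2: (0−0)−0=0 ⇒ 0

Ȟ^0(U;F) ≅ Z^7, Ȟ^1(U;F) ≅ 0, Ȟ^2(U;F) ≅ 0


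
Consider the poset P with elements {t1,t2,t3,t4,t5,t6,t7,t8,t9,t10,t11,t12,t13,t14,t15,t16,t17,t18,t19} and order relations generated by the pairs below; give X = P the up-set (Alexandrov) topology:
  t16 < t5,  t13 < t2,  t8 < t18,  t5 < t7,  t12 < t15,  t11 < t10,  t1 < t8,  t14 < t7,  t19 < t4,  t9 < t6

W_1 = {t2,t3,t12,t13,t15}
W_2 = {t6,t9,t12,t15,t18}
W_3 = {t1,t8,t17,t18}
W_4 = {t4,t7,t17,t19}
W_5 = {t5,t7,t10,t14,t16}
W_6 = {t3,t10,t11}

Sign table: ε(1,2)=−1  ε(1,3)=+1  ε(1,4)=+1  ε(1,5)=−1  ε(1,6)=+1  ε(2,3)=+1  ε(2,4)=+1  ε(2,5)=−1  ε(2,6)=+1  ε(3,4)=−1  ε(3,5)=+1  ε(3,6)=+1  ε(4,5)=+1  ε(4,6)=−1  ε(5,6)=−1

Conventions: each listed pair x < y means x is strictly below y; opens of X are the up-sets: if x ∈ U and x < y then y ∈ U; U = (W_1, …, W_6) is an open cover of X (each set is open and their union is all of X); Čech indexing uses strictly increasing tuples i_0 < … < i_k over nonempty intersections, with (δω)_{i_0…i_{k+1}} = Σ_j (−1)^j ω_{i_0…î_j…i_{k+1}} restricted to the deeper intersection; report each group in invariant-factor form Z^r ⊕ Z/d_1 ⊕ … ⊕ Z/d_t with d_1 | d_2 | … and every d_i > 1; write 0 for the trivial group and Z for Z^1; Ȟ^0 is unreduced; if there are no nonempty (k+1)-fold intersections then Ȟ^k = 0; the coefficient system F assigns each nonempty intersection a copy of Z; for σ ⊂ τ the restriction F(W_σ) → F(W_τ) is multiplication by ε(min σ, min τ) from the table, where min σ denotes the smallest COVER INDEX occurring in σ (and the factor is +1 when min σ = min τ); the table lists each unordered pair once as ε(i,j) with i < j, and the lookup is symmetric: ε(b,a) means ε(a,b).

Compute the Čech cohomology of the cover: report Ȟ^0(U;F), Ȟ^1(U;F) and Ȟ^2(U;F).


Ȟ^0(U;F) ≅ 0; Ȟ^1(U;F) ≅ Z/2; Ȟ^2(U;F) ≅ 0

nonempty intersections:
  W12={t12,t15} W16={t3} W23={t18} W34={t17} W45={t7} W56={t10}
C dims 6,6; δ0: rk 6, SNF 1^5·2
Ȟ^0: (6−6)−0=0 ⇒ 0
Ȟ^1: (6−0)−6=0 plus torsion [2] ⇒ Z/2
Ȟ^2: (0−0)−0=0 ⇒ 0


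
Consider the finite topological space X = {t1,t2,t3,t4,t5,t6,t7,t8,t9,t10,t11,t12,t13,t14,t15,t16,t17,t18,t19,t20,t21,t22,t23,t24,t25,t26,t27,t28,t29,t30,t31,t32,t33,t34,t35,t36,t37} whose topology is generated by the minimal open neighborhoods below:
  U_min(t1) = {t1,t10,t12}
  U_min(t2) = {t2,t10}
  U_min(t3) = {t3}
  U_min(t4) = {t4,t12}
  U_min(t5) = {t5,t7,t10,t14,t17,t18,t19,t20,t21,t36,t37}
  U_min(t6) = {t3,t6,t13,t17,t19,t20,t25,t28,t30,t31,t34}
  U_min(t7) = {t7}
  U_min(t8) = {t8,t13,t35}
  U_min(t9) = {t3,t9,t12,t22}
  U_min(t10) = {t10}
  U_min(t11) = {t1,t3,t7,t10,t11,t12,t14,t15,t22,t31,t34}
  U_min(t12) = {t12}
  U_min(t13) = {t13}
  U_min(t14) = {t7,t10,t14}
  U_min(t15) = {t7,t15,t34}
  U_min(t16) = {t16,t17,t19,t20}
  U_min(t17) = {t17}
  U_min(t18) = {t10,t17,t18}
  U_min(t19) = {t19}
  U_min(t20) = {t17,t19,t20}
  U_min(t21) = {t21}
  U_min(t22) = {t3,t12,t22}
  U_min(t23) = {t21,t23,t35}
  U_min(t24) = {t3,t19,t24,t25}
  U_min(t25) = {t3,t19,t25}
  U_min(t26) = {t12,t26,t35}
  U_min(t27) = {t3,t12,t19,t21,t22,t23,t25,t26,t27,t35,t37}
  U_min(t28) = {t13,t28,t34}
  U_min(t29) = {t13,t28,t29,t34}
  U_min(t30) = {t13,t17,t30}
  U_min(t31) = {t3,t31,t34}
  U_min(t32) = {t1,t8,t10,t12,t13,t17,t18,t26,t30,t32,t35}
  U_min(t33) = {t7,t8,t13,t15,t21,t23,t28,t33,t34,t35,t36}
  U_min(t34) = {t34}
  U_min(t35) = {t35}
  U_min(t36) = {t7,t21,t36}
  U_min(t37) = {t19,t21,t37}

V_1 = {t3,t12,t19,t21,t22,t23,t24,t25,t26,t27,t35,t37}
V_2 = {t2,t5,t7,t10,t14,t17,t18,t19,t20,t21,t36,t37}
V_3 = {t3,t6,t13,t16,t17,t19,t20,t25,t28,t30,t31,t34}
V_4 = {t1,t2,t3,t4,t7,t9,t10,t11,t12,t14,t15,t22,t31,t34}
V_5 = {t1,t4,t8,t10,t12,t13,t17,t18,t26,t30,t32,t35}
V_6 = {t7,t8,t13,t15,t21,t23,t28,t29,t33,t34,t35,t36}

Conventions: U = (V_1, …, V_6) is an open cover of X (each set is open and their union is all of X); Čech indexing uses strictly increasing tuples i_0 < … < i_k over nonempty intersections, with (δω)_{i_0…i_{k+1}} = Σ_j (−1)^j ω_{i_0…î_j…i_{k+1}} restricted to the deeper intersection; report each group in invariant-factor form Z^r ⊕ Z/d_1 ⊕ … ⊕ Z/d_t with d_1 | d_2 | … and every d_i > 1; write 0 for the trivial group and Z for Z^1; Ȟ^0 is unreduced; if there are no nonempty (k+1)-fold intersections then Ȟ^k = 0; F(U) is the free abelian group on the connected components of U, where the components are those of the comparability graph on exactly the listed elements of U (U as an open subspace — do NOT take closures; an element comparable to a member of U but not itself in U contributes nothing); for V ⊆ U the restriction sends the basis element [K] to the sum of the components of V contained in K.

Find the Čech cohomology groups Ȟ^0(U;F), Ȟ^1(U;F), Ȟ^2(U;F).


Ȟ^0 = Z,  Ȟ^1 = 0,  Ȟ^2 = Z/2

intersection data:
  V12={t19,t21,t37} V13={t3,t19,t25} V14={t3,t12,t22} V15={t12,t26,t35} V16={t21,t23,t35} V23={t17,t19,t20} V24={t2,t7,t10,t14} V25={t10,t17,t18} V26={t7,t21,t36} V34={t3,t31,t34} V35={t13,t17,t30} V36={t13,t28,t34} V45={t1,t4,t10,t12} V46={t7,t15,t34} V56={t8,t13,t35}
  V123={t19} V126={t21} V134={t3} V145={t12} V156={t35} V235={t17} V245={t10} V246={t7} V346={t34} V356={t13}
components per intersection:
  V1: {t3,t12,t19,t21,t22,t23,t24,t25,t26,t27,t35,t37}
  V2: {t2,t5,t7,t10,t14,t17,t18,t19,t20,t21,t36,t37}
  V3: {t3,t6,t13,t16,t17,t19,t20,t25,t28,t30,t31,t34}
  V4: {t1,t2,t3,t4,t7,t9,t10,t11,t12,t14,t15,t22,t31,t34}
  V5: {t1,t4,t8,t10,t12,t13,t17,t18,t26,t30,t32,t35}
  V6: {t7,t8,t13,t15,t21,t23,t28,t29,t33,t34,t35,t36}
  V12: {t19,t21,t37}
  V13: {t3,t19,t25}
  V14: {t3,t12,t22}
  V15: {t12,t26,t35}
  V16: {t21,t23,t35}
  V23: {t17,t19,t20}
  V24: {t2,t7,t10,t14}
  V25: {t10,t17,t18}
  V26: {t7,t21,t36}
  V34: {t3,t31,t34}
  V35: {t13,t17,t30}
  V36: {t13,t28,t34}
  V45: {t1,t4,t10,t12}
  V46: {t7,t15,t34}
  V56: {t8,t13,t35}
  V123: {t19}
  V126: {t21}
  V134: {t3}
  V145: {t12}
  V156: {t35}
  V235: {t17}
  V245: {t10}
  V246: {t7}
  V346: {t34}
  V356: {t13}
C dims 6,15,10; δ0: rk 5, SNF 1^5; δ1: rk 10, SNF 1^9·2
Ȟ^0 = (6 − 5) − 0 = 1, so Ȟ^0 ≅ Z
Ȟ^1 = (15 − 10) − 5 = 0, so Ȟ^1 ≅ 0
Ȟ^2 = (10 − 0) − 10 = 0 plus torsion [2], so Ȟ^2 ≅ Z/2


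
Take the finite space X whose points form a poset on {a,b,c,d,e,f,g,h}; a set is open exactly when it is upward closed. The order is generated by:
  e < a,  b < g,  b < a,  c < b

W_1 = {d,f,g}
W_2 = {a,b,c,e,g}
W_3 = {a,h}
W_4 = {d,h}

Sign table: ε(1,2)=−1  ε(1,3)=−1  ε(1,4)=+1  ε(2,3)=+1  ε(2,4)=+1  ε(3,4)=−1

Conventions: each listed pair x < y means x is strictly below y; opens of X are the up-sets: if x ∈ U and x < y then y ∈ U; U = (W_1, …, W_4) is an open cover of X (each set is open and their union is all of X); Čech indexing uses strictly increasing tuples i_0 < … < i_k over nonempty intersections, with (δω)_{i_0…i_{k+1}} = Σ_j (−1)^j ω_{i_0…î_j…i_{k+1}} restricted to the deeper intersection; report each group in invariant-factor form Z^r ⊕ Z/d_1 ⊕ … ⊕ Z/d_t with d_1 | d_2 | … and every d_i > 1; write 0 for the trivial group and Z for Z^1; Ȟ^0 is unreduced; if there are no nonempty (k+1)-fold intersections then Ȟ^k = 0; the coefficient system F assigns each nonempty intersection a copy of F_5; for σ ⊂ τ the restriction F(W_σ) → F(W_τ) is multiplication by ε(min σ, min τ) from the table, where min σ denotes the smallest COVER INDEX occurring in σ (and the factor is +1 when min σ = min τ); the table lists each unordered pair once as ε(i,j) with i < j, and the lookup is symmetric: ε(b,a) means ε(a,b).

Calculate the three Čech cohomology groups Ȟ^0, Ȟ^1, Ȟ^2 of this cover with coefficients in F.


Ȟ^0 ≅ Z/5, Ȟ^1 ≅ Z/5 and Ȟ^2 ≅ 0

cover nerve:
  W12={g} W14={d} W23={a} W34={h}
C dims 4,4; δ0: rk_F5 3
Ȟ^0: (4−3)−0=1 ⇒ Z/5
Ȟ^1: (4−0)−3=1 ⇒ Z/5
Ȟ^2: (0−0)−0=0 ⇒ 0


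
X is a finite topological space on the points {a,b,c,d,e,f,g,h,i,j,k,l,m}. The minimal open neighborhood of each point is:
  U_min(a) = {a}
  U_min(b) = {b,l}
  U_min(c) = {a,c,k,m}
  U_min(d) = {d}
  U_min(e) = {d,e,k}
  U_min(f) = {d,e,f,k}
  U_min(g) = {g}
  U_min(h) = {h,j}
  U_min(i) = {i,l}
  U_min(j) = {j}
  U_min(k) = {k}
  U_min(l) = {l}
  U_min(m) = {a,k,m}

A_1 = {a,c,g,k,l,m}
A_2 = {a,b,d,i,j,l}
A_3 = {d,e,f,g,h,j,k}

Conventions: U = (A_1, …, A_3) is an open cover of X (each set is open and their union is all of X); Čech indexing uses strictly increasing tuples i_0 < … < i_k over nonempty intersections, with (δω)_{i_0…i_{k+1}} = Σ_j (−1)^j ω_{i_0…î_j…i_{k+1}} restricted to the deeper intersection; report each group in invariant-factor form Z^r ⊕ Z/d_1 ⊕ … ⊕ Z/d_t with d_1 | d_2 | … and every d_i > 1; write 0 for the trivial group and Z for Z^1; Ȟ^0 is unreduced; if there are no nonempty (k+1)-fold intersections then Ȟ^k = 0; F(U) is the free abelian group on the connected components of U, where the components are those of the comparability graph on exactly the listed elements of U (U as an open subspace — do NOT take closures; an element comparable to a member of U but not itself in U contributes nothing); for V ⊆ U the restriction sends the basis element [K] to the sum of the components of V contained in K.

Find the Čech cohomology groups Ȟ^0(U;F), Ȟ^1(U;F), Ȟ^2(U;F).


Ȟ^0 ≅ Z^4, Ȟ^1 ≅ 0 and Ȟ^2 ≅ 0

nonempty intersections:
  A12={a,l} A13={g,k} A23={d,j}
components per intersection:
  A1: {a,c,k,m} {g} {l}
  A2: {a} {b,i,l} {d} {j}
  A3: {d,e,f,k} {g} {h,j}
  A12: {a} {l}
  A13: {g} {k}
  A23: {d} {j}
C dims 10,6; δ0: rk 6, SNF 1^6
Ȟ^0: (10−6)−0=4 ⇒ Z^4
Ȟ^1: (6−0)−6=0 ⇒ 0
Ȟ^2: (0−0)−0=0 ⇒ 0


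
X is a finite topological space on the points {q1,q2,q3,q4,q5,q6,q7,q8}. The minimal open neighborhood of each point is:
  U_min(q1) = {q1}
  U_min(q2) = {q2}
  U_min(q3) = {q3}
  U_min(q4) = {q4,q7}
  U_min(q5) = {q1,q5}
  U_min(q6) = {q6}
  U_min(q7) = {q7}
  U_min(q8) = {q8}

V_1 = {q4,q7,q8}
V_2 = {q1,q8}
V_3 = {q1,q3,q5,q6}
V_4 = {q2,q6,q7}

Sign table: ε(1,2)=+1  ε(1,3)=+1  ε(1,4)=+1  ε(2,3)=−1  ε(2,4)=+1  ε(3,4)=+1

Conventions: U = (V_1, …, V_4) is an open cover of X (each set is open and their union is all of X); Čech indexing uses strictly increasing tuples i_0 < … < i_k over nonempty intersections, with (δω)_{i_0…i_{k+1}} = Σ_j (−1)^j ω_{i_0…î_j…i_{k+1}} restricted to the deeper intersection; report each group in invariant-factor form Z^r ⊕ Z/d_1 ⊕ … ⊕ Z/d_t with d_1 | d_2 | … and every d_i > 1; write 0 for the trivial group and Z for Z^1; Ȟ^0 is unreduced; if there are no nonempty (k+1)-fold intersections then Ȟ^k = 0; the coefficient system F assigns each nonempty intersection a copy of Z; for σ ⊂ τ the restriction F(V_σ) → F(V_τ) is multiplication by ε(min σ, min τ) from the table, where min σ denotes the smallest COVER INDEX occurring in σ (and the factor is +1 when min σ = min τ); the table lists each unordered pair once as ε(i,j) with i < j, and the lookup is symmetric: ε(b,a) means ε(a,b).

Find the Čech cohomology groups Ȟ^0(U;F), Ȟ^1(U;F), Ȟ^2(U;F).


cover nerve:
  V12={q8} V14={q7} V23={q1} V34={q6}
C dims 4,4; δ0: rk 4, SNF 1^3·2
Ȟ^0: (4−4)−0=0 ⇒ 0
Ȟ^1: (4−0)−4=0 plus torsion [2] ⇒ Z/2
Ȟ^2: (0−0)−0=0 ⇒ 0

Ȟ^0(U;F) ≅ 0; Ȟ^1(U;F) ≅ Z/2; Ȟ^2(U;F) ≅ 0


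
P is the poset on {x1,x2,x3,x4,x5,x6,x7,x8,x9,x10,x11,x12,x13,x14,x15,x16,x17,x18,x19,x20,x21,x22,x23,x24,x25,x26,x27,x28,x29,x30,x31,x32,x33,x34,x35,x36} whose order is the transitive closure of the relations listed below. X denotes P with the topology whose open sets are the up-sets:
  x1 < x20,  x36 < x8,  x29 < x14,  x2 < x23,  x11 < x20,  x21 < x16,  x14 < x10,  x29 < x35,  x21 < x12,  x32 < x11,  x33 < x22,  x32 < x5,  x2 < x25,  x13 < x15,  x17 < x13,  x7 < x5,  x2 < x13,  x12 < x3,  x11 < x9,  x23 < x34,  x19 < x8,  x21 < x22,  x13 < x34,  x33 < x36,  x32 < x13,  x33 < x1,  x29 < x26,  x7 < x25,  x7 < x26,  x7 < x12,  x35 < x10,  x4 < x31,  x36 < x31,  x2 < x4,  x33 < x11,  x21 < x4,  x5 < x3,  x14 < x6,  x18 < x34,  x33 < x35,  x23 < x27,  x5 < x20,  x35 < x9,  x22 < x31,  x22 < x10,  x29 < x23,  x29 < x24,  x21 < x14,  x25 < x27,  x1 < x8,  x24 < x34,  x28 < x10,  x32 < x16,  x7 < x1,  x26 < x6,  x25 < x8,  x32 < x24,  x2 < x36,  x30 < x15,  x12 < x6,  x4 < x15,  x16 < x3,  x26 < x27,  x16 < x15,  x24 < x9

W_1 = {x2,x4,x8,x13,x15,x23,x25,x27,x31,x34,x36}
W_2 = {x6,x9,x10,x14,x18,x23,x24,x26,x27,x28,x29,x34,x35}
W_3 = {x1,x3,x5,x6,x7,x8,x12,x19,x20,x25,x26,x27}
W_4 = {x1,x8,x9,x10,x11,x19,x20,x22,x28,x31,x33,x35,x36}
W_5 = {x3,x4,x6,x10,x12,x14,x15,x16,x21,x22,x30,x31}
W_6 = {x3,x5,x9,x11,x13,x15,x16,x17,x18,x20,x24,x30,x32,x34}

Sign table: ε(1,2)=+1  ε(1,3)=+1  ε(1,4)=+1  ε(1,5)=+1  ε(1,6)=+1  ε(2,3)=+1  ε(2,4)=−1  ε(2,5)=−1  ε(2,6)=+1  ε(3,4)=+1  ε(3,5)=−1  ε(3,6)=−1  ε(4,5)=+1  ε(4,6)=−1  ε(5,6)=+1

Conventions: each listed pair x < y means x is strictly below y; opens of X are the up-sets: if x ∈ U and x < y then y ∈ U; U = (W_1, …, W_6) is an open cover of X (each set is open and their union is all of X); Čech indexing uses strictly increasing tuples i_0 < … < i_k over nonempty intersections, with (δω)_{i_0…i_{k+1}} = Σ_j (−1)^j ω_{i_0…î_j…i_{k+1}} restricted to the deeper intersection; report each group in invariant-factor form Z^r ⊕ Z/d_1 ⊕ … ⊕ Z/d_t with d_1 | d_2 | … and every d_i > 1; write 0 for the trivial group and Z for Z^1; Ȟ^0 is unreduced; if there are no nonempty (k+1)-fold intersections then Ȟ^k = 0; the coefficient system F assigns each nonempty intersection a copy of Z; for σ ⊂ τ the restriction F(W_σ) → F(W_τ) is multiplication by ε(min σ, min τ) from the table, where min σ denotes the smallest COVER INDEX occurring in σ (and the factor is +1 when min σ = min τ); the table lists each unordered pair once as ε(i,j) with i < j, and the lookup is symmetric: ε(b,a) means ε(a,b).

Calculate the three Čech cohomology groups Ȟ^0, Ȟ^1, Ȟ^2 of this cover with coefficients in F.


Ȟ^0(U;F) ≅ 0, Ȟ^1(U;F) ≅ Z/2 and Ȟ^2(U;F) ≅ Z

intersection data:
  W12={x23,x27,x34} W13={x8,x25,x27} W14={x8,x31,x36} W15={x4,x15,x31} W16={x13,x15,x34} W23={x6,x26,x27} W24={x9,x10,x28,x35} W25={x6,x10,x14} W26={x9,x18,x24,x34} W34={x1,x8,x19,x20} W35={x3,x6,x12} W36={x3,x5,x20} W45={x10,x22,x31} W46={x9,x11,x20} W56={x3,x15,x16,x30}
  W123={x27} W126={x34} W134={x8} W145={x31} W156={x15} W235={x6} W245={x10} W246={x9} W346={x20} W356={x3}
C dims 6,15,10; δ0: rk 6, SNF 1^5·2; δ1: rk 9, SNF 1^9
Ȟ^0 = (6 − 6) − 0 = 0, so Ȟ^0 ≅ 0
Ȟ^1 = (15 − 9) − 6 = 0 plus torsion [2], so Ȟ^1 ≅ Z/2
Ȟ^2 = (10 − 0) − 9 = 1, so Ȟ^2 ≅ Z


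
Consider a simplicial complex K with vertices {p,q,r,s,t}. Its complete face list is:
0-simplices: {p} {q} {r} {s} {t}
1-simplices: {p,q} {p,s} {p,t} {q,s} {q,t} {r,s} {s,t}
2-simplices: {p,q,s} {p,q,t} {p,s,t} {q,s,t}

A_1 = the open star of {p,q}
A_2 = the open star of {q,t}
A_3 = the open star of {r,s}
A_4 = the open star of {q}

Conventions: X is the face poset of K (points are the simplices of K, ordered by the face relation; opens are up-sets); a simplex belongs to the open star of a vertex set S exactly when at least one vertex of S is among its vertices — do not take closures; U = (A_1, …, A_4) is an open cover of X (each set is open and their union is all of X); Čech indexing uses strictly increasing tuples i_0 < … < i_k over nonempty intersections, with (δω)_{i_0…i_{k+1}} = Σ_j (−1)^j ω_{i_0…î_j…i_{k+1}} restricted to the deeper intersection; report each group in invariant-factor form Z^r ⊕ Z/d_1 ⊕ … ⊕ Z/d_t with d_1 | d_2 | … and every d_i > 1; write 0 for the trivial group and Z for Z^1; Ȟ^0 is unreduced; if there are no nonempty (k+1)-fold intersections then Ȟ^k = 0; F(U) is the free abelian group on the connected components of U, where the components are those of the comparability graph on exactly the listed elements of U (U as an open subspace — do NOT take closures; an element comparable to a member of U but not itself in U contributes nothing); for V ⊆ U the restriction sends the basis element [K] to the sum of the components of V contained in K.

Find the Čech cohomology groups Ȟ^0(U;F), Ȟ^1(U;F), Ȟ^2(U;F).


Ȟ^0 ≅ Z,  Ȟ^1 ≅ 0,  Ȟ^2 ≅ Z

nonempty intersections:
  A1={{p},{q},{p,q},{p,s},{p,t},{q,s},{q,t},{p,q,s},{p,q,t},{p,s,t},{q,s,t}} A2={{q},{t},{p,q},{p,t},{q,s},{q,t},{s,t},{p,q,s},{p,q,t},{p,s,t},{q,s,t}} A3={{r},{s},{p,s},{q,s},{r,s},{s,t},{p,q,s},{p,s,t},{q,s,t}} A4={{q},{p,q},{q,s},{q,t},{p,q,s},{p,q,t},{q,s,t}}
  A12={{q},{p,q},{p,t},{q,s},{q,t},{p,q,s},{p,q,t},{p,s,t},{q,s,t}} A13={{p,s},{q,s},{p,q,s},{p,s,t},{q,s,t}} A14={{q},{p,q},{q,s},{q,t},{p,q,s},{p,q,t},{q,s,t}} A23={{q,s},{s,t},{p,q,s},{p,s,t},{q,s,t}} A24={{q},{p,q},{q,s},{q,t},{p,q,s},{p,q,t},{q,s,t}} A34={{q,s},{p,q,s},{q,s,t}}
  A123={{q,s},{p,q,s},{p,s,t},{q,s,t}} A124={{q},{p,q},{q,s},{q,t},{p,q,s},{p,q,t},{q,s,t}} A134={{q,s},{p,q,s},{q,s,t}} A234={{q,s},{p,q,s},{q,s,t}}
  A1234={{q,s},{p,q,s},{q,s,t}}
components per intersection:
  A1: {{p},{q},{p,q},{p,s},{p,t},{q,s},{q,t},{p,q,s},{p,q,t},{p,s,t},{q,s,t}}
  A2: {{q},{t},{p,q},{p,t},{q,s},{q,t},{s,t},{p,q,s},{p,q,t},{p,s,t},{q,s,t}}
  A3: {{r},{s},{p,s},{q,s},{r,s},{s,t},{p,q,s},{p,s,t},{q,s,t}}
  A4: {{q},{p,q},{q,s},{q,t},{p,q,s},{p,q,t},{q,s,t}}
  A12: {{q},{p,q},{p,t},{q,s},{q,t},{p,q,s},{p,q,t},{p,s,t},{q,s,t}}
  A13: {{p,s},{q,s},{p,q,s},{p,s,t},{q,s,t}}
  A14: {{q},{p,q},{q,s},{q,t},{p,q,s},{p,q,t},{q,s,t}}
  A23: {{q,s},{s,t},{p,q,s},{p,s,t},{q,s,t}}
  A24: {{q},{p,q},{q,s},{q,t},{p,q,s},{p,q,t},{q,s,t}}
  A34: {{q,s},{p,q,s},{q,s,t}}
  A123: {{q,s},{p,q,s},{q,s,t}} {{p,s,t}}
  A124: {{q},{p,q},{q,s},{q,t},{p,q,s},{p,q,t},{q,s,t}}
  A134: {{q,s},{p,q,s},{q,s,t}}
  A234: {{q,s},{p,q,s},{q,s,t}}
  A1234: {{q,s},{p,q,s},{q,s,t}}
C dims 4,6,5,1; δ0: rk 3, SNF 1^3; δ1: rk 3, SNF 1^3; δ2: rk 1, SNF 1^1
Ȟ^0: (4−3)−0=1 ⇒ Z
Ȟ^1: (6−3)−3=0 ⇒ 0
Ȟ^2: (5−1)−3=1 ⇒ Z
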